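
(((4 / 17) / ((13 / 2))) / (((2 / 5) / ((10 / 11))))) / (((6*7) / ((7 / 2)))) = 50 / 7293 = 0.01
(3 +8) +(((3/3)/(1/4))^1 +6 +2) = 23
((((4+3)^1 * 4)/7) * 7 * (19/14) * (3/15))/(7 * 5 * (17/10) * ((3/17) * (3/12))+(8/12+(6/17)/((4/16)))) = 816/505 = 1.62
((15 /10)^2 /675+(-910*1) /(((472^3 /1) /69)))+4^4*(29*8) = 234199106495231 /3943276800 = 59392.00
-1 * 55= -55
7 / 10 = 0.70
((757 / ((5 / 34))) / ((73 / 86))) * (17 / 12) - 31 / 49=460920766 / 53655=8590.45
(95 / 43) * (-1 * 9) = -855 / 43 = -19.88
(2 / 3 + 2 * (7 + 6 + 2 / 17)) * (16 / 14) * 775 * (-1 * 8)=-9721600 / 51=-190619.61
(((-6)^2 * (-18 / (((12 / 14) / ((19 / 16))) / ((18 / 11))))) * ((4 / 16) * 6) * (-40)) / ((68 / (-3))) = -1454355 / 374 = -3888.65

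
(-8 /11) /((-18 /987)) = 1316 /33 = 39.88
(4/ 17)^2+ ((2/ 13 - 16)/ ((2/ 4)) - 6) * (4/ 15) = -112664/ 11271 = -10.00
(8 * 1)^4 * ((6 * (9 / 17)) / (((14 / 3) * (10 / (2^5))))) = 8921.71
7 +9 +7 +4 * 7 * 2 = 79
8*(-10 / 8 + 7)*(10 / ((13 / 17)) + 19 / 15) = 128662 / 195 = 659.81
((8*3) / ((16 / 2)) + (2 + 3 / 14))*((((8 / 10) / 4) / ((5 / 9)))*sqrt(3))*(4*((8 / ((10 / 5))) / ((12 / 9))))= 3942*sqrt(3) / 175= 39.02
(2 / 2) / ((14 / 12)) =6 / 7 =0.86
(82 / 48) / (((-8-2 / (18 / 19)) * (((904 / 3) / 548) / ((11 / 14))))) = -556083 / 2303392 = -0.24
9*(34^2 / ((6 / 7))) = 12138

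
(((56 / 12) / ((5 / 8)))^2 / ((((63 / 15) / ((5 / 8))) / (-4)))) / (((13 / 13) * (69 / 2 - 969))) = 256 / 7209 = 0.04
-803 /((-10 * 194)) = 803 /1940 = 0.41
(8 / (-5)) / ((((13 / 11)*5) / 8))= -704 / 325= -2.17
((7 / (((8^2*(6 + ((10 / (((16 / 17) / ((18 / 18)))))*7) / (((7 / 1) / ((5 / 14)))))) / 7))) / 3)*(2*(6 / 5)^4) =74088 / 685625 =0.11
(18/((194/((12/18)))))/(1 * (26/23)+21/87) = 1334/29585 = 0.05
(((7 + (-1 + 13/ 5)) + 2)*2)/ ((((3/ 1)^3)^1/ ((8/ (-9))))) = -848/ 1215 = -0.70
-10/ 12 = -5/ 6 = -0.83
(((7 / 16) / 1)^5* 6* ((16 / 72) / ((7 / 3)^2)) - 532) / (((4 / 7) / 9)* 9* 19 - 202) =976217053 / 350748672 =2.78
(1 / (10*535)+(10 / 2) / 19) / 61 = 26769 / 6200650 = 0.00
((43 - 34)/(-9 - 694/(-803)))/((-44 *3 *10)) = 0.00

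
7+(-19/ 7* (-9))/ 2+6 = 353/ 14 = 25.21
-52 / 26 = -2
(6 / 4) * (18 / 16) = 27 / 16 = 1.69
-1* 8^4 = -4096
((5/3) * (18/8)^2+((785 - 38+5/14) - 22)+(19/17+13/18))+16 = 12880009/17136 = 751.63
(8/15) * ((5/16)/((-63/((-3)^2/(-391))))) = 1/16422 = 0.00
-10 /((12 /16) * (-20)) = 2 /3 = 0.67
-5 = -5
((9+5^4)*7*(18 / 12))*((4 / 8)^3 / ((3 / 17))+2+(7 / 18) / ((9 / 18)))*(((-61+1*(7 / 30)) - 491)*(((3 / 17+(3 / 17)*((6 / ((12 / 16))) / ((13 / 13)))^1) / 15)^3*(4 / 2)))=-746780136417 / 24565000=-30400.17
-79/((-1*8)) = 79/8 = 9.88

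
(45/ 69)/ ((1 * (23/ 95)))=1425/ 529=2.69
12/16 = 0.75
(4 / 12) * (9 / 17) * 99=297 / 17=17.47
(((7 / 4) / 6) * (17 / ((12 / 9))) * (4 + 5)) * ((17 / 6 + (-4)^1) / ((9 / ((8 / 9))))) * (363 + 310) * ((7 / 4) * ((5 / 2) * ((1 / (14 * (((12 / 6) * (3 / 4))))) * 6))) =-2803045 / 864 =-3244.27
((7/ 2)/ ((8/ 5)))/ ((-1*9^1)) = -35/ 144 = -0.24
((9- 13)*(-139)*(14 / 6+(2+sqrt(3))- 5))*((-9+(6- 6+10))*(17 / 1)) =-18904 / 3+9452*sqrt(3) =10070.01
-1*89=-89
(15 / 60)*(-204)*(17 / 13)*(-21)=18207 / 13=1400.54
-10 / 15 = -2 / 3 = -0.67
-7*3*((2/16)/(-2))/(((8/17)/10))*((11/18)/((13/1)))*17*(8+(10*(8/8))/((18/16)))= 2114035/5616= 376.43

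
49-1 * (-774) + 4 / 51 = 41977 / 51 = 823.08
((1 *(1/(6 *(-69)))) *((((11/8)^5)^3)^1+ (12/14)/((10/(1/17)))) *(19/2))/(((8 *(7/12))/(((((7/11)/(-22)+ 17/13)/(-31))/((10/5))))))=4871522501725497714603/404566286491535361966080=0.01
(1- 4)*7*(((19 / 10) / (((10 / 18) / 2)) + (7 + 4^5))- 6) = -541716 / 25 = -21668.64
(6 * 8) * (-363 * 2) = -34848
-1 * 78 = -78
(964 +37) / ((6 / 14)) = 7007 / 3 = 2335.67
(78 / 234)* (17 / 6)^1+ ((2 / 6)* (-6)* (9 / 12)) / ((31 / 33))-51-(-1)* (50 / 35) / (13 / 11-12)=-12035053 / 232407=-51.78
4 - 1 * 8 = -4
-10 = -10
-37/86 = -0.43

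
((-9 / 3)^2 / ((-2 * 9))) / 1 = -1 / 2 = -0.50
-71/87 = -0.82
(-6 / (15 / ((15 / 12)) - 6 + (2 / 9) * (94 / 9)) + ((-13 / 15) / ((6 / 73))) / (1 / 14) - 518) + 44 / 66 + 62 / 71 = -715803776 / 1076715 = -664.80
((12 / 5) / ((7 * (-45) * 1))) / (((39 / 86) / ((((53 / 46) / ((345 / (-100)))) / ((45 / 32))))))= 1166848 / 292444425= 0.00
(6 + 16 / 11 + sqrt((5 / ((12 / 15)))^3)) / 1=2031 / 88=23.08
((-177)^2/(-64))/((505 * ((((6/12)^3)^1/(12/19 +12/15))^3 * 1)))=-630453768192/432974375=-1456.10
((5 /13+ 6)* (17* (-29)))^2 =1674364561 /169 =9907482.61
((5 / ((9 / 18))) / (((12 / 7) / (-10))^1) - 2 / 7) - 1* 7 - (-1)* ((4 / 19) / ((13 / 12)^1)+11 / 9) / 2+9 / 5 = -9820667 / 155610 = -63.11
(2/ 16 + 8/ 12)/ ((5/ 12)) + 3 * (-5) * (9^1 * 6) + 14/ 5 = -8053/ 10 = -805.30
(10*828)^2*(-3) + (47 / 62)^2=-790615466591 / 3844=-205675199.43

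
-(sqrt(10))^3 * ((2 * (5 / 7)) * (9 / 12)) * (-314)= 23550 * sqrt(10) / 7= 10638.81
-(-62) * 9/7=558/7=79.71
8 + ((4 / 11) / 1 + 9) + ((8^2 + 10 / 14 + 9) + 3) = 7244 / 77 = 94.08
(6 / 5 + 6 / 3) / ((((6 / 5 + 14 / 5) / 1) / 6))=24 / 5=4.80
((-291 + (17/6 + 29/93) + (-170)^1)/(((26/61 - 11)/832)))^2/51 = 25449094.46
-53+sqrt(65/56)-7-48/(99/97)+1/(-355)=-1253893/11715+sqrt(910)/28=-105.96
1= 1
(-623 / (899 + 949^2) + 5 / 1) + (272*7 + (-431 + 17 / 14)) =9334577389 / 6310500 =1479.21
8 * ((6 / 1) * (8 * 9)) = 3456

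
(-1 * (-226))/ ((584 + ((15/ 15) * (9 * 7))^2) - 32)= 226/ 4521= 0.05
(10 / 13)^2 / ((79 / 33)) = 0.25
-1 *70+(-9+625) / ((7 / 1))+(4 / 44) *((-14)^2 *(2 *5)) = 2158 / 11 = 196.18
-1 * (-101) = 101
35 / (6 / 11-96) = -11 / 30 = -0.37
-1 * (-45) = 45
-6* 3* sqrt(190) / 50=-9* sqrt(190) / 25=-4.96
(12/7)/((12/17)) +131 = 934/7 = 133.43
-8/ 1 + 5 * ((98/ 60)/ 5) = -191/ 30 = -6.37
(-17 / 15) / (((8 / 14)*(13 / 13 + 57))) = -119 / 3480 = -0.03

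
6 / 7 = 0.86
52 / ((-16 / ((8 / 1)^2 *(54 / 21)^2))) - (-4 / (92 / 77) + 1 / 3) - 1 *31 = -4744667 / 3381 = -1403.33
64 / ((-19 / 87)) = -5568 / 19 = -293.05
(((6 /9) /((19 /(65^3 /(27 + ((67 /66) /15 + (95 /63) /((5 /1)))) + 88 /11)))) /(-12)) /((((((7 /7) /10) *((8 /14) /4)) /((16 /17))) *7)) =-50791162720 /183789261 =-276.36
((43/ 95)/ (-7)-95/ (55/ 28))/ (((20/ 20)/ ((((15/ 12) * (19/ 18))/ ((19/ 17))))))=-6022301/ 105336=-57.17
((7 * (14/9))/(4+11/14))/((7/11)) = 2156/603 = 3.58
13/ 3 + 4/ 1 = 25/ 3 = 8.33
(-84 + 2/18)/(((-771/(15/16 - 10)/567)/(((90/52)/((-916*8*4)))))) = 103453875/3133804544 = 0.03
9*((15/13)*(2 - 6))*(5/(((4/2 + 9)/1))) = -18.88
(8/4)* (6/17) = 12/17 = 0.71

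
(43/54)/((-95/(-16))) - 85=-217681/2565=-84.87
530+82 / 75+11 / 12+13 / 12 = 39982 / 75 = 533.09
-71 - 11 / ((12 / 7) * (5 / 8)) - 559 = -9604 / 15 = -640.27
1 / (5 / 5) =1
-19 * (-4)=76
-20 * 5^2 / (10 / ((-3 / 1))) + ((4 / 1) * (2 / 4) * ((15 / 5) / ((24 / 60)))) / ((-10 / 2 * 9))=449 / 3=149.67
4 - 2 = 2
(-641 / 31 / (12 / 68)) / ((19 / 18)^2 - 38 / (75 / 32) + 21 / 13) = 382484700 / 44015009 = 8.69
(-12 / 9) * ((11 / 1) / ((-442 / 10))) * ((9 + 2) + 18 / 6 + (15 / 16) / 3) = 12595 / 2652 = 4.75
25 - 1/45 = 1124/45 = 24.98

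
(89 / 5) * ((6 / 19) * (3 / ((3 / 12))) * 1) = 6408 / 95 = 67.45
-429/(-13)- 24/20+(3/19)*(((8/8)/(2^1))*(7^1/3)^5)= 573437/15390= 37.26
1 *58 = 58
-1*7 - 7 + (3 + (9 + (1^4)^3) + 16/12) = 1/3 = 0.33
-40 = -40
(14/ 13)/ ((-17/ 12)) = -168/ 221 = -0.76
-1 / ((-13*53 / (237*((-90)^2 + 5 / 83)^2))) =2021180775225 / 89557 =22568652.09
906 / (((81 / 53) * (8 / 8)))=16006 / 27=592.81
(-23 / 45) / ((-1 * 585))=23 / 26325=0.00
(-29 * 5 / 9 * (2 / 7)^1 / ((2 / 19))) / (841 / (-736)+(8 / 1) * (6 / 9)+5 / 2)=-2027680 / 310233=-6.54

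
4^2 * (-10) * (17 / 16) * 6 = -1020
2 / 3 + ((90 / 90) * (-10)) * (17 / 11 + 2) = -1148 / 33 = -34.79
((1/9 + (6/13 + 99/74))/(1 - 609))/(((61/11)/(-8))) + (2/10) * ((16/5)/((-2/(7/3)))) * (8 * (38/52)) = -4375692377/1003462200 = -4.36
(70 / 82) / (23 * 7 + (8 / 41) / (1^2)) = 35 / 6609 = 0.01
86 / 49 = 1.76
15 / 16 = 0.94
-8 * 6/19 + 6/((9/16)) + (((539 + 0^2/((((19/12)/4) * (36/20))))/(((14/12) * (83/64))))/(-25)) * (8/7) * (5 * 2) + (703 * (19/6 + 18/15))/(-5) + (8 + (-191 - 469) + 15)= -1405.67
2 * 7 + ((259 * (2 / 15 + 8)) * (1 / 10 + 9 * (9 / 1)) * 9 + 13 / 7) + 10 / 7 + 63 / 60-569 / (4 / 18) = 1074511561 / 700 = 1535016.52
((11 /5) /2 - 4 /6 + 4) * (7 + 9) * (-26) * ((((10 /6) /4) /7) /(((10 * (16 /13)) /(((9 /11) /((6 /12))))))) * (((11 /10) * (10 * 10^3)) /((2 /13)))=-1043575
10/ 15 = 2/ 3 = 0.67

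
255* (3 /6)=255 /2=127.50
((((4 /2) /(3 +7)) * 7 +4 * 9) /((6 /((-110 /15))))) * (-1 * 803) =1651771 /45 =36706.02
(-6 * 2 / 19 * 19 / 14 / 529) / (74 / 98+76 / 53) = -742 / 1002455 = -0.00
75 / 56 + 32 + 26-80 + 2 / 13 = -14929 / 728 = -20.51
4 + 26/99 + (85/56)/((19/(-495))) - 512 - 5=-58175129/105336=-552.28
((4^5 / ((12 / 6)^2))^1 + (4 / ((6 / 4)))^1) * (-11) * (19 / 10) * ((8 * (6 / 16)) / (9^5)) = -81092 / 295245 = -0.27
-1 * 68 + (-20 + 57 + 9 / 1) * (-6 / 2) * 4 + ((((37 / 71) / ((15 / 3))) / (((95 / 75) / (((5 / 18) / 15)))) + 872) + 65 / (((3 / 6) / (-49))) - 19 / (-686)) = -25477451149 / 4164363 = -6117.97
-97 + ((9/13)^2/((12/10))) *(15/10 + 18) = -89.21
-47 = -47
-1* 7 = -7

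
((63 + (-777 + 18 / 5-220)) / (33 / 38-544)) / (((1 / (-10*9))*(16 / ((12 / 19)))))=-125604 / 20639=-6.09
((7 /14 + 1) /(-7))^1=-3 /14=-0.21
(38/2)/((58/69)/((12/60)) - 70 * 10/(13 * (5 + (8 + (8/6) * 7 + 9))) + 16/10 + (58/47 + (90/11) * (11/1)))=210795/1057508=0.20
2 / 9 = 0.22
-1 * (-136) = 136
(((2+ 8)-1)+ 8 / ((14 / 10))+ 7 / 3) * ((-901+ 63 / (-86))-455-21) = -7069605 / 301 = -23487.06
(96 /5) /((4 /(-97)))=-465.60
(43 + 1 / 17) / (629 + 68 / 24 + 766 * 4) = 4392 / 376975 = 0.01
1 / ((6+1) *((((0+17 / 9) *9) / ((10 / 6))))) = 0.01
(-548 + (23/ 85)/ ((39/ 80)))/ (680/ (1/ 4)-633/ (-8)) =-2903648/ 14846559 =-0.20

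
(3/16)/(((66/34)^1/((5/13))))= 85/2288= 0.04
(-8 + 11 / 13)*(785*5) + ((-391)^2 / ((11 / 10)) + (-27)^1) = 15855394 / 143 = 110876.88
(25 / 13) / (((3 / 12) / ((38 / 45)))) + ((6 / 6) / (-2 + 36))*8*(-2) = 11984 / 1989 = 6.03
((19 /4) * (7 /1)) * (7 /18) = 931 /72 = 12.93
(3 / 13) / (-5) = -3 / 65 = -0.05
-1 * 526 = -526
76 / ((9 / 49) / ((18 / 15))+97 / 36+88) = 134064 / 160255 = 0.84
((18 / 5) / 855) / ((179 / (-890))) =-356 / 17005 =-0.02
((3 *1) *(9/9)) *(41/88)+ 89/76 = 4295/1672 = 2.57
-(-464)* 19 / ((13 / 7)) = 61712 / 13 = 4747.08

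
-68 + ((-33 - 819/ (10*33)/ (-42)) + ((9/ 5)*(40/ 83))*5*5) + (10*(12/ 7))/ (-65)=-132131711/ 1661660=-79.52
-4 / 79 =-0.05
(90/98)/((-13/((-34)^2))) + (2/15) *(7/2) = -775841/9555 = -81.20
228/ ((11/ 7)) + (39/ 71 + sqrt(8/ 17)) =2*sqrt(34)/ 17 + 113745/ 781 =146.33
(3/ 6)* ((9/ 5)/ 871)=9/ 8710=0.00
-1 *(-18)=18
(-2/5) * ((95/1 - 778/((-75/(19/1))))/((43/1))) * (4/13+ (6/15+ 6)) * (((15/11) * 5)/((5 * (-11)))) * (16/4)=76411616/8454875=9.04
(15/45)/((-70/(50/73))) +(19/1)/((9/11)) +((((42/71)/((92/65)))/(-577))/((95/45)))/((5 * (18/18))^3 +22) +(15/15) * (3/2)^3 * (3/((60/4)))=11241624156101/470479776120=23.89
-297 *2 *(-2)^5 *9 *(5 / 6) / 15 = 9504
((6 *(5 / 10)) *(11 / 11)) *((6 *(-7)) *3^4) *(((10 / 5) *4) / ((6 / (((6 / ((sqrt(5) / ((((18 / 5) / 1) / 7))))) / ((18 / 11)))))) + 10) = -102060 - 128304 *sqrt(5) / 25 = -113535.86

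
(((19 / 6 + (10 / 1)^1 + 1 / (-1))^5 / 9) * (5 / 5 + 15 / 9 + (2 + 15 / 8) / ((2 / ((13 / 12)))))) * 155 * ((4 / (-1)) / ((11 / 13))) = -1274057974267975 / 12317184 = -103437439.46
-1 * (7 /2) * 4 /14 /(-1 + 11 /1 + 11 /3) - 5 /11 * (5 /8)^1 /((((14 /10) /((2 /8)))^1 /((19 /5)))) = -26867 /101024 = -0.27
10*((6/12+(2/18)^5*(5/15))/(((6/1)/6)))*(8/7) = 1012280/177147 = 5.71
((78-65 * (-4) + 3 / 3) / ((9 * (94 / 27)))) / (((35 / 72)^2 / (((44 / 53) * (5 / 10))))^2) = 33.38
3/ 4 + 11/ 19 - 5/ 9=529/ 684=0.77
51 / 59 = 0.86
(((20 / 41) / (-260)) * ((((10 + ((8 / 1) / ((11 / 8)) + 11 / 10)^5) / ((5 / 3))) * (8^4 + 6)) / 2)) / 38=-1571390629858595553 / 1630963477000000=-963.47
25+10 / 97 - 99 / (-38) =102133 / 3686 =27.71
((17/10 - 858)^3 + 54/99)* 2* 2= -6906698799017/2750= -2511526836.01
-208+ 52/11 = -2236/11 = -203.27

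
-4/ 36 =-1/ 9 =-0.11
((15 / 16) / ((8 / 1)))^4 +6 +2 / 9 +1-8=-1878592567 / 2415919104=-0.78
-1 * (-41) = 41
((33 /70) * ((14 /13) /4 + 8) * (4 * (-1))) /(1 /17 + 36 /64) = -385968 /15379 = -25.10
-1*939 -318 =-1257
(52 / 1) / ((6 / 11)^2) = 174.78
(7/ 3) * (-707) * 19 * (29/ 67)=-2726899/ 201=-13566.66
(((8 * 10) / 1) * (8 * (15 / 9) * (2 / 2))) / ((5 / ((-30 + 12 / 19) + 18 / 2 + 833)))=9881600 / 57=173361.40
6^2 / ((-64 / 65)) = -585 / 16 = -36.56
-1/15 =-0.07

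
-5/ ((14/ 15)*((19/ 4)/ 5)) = -750/ 133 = -5.64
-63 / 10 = -6.30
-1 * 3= -3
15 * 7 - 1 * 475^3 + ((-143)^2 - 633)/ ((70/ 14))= -535839034/ 5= -107167806.80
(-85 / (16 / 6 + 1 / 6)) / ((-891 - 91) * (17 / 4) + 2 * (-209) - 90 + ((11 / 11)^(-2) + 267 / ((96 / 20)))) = 80 / 12333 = 0.01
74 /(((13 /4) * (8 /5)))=185 /13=14.23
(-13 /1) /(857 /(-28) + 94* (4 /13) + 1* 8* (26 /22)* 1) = -52052 /31113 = -1.67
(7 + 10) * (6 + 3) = 153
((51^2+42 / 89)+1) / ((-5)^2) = 46324 / 445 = 104.10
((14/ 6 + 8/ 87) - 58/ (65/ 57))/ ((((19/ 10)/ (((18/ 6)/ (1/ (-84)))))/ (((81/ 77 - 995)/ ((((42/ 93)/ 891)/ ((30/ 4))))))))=-4737473192404620/ 50141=-94483021726.82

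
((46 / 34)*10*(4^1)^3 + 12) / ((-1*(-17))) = 14924 / 289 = 51.64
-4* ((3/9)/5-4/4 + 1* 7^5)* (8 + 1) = -605018.40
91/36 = 2.53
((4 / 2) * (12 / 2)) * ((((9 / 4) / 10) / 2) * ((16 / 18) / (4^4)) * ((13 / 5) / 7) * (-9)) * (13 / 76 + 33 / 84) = -1053 / 119168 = -0.01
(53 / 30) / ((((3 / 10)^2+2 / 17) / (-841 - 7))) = -7640480 / 1059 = -7214.81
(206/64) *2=103/16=6.44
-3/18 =-1/6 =-0.17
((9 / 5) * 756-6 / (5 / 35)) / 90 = 1099 / 75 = 14.65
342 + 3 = 345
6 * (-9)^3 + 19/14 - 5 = -61287/14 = -4377.64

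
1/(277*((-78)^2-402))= 1/1573914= 0.00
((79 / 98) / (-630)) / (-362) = 79 / 22349880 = 0.00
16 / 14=8 / 7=1.14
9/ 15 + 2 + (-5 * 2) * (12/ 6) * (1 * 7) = -687/ 5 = -137.40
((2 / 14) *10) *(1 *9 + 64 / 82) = 13.97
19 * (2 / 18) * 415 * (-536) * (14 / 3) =-59169040 / 27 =-2191445.93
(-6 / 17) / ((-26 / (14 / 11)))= 42 / 2431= 0.02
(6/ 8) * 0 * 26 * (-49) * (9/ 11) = 0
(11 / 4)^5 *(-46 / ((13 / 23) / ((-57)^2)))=-276801735771 / 6656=-41586799.24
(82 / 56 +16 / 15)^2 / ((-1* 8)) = -1129969 / 1411200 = -0.80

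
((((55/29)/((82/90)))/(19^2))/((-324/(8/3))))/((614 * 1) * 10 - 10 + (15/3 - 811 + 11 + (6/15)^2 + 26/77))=-1058750/119030563199439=-0.00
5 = 5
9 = 9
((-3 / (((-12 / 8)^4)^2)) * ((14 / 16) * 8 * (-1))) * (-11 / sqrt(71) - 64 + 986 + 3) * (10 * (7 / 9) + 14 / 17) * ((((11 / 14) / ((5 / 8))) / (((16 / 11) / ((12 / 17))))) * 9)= 7541416960 / 210681 - 448408576 * sqrt(71) / 74791755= 35744.91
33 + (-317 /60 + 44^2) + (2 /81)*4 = 3181381 /1620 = 1963.82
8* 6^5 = 62208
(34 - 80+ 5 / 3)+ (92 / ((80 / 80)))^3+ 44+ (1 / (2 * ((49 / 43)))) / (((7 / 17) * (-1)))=1602537025 / 2058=778686.60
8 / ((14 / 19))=76 / 7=10.86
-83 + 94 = 11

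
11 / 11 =1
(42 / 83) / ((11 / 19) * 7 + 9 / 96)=25536 / 209243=0.12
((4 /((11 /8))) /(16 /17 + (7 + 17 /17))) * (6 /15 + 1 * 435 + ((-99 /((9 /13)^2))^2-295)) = 1178866156 /84645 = 13927.18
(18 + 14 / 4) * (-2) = -43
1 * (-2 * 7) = -14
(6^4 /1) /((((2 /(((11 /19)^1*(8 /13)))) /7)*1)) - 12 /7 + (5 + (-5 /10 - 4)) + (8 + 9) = 5642939 /3458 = 1631.85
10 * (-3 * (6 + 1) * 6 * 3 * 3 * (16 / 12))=-15120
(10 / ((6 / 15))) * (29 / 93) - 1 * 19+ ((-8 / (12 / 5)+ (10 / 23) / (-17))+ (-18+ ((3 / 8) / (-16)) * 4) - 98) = -152034529 / 1163616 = -130.66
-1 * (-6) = 6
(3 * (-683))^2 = 4198401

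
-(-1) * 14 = 14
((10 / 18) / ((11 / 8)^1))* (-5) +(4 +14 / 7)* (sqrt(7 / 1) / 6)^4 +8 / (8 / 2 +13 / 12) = -0.22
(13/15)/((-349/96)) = -416/1745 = -0.24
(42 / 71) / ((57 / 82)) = 1148 / 1349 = 0.85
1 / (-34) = -1 / 34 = -0.03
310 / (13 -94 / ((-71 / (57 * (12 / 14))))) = 154070 / 38609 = 3.99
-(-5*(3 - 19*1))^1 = -80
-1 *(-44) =44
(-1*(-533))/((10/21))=1119.30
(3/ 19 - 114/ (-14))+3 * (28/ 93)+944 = 3930060/ 4123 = 953.20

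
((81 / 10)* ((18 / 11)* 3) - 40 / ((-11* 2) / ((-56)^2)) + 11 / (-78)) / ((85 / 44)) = 49261562 / 16575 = 2972.04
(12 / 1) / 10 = 6 / 5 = 1.20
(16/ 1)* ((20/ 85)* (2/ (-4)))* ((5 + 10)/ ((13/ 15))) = -7200/ 221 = -32.58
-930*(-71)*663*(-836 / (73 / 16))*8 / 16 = -292786528320 / 73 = -4010774360.55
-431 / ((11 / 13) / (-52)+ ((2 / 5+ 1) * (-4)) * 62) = 1456780 / 1173591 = 1.24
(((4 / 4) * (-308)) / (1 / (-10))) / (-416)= -385 / 52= -7.40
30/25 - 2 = -4/5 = -0.80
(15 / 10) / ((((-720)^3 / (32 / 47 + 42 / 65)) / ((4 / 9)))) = -2027 / 855204480000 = -0.00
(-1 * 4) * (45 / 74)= -90 / 37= -2.43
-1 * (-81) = 81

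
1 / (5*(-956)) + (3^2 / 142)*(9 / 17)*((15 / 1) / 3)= 966743 / 5769460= 0.17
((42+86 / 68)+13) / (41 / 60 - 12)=-57390 / 11543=-4.97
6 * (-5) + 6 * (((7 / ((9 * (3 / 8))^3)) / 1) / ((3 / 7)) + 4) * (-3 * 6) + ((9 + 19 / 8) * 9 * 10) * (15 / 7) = 1685.86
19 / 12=1.58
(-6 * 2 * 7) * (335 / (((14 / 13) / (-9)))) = 235170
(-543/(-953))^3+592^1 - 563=25260275140/865523177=29.18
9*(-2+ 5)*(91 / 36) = 273 / 4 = 68.25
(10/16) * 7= 35/8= 4.38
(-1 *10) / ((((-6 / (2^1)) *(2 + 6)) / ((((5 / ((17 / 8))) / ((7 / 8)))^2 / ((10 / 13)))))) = 166400 / 42483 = 3.92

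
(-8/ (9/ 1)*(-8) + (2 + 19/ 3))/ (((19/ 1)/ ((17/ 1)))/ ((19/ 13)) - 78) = -2363/ 11817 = -0.20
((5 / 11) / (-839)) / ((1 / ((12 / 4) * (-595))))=8925 / 9229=0.97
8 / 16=1 / 2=0.50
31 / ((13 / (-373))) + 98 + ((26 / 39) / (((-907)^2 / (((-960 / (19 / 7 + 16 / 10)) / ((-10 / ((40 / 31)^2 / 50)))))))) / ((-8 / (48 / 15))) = -1228253686865007 / 1551880447507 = -791.46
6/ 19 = 0.32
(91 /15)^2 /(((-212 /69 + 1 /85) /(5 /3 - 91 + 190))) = -977837042 /807795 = -1210.50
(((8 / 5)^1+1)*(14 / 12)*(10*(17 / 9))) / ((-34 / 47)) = -4277 / 54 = -79.20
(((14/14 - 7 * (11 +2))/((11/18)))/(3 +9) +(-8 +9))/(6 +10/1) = -31/44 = -0.70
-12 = -12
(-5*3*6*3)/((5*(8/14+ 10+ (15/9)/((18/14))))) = -10206/2243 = -4.55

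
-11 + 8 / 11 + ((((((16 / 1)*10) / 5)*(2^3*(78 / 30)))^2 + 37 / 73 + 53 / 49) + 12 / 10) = 435783641583 / 983675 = 443015.88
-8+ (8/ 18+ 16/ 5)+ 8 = 164/ 45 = 3.64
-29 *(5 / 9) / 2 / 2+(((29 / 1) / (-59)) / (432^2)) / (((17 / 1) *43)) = -32419206749 / 8048906496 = -4.03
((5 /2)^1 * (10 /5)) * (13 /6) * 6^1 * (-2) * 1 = -130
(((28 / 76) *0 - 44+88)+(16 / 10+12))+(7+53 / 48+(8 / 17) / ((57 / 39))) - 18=3722987 / 77520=48.03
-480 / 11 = -43.64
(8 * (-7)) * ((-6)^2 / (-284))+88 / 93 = 53120 / 6603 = 8.04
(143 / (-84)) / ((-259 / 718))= 51337 / 10878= 4.72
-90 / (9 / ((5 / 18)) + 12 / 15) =-225 / 83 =-2.71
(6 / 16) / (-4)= -0.09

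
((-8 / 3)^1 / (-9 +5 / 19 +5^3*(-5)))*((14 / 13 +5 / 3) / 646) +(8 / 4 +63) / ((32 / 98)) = 76279320413 / 383192784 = 199.06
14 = 14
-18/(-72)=1/4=0.25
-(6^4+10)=-1306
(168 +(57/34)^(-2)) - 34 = 134.36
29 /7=4.14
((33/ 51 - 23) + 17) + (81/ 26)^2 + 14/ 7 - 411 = -4650207/ 11492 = -404.65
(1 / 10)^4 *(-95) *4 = -19 / 500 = -0.04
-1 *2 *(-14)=28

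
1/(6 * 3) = 0.06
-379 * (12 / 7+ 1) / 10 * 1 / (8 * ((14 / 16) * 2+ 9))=-7201 / 6020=-1.20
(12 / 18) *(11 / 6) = 11 / 9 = 1.22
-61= -61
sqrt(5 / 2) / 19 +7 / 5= sqrt(10) / 38 +7 / 5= 1.48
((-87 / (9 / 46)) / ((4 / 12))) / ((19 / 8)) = -10672 / 19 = -561.68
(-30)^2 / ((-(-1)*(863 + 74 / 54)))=12150 / 11669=1.04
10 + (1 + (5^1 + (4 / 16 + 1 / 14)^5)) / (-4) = 585093463 / 68841472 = 8.50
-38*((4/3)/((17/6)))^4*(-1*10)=1556480/83521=18.64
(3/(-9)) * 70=-70/3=-23.33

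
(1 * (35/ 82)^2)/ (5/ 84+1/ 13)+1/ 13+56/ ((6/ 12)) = 369280858/ 3256097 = 113.41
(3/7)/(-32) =-3/224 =-0.01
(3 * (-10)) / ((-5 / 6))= 36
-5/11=-0.45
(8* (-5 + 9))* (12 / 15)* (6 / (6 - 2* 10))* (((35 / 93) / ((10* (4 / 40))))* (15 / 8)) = -240 / 31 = -7.74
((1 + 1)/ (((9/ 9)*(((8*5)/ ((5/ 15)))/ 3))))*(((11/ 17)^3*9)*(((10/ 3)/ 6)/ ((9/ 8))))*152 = 404624/ 44217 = 9.15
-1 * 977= -977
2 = 2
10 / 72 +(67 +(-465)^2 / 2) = 3894467 / 36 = 108179.64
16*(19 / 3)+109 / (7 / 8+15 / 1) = 41224 / 381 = 108.20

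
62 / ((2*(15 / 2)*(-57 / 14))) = -868 / 855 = -1.02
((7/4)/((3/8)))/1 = 14/3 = 4.67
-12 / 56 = -3 / 14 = -0.21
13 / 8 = 1.62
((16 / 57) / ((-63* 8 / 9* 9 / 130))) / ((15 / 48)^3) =-212992 / 89775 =-2.37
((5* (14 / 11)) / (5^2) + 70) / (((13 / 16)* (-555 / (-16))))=329728 / 132275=2.49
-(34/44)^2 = -289/484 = -0.60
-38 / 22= -19 / 11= -1.73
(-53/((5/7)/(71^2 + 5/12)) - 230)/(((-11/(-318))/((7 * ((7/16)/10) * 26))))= -758210851307/8800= -86160324.01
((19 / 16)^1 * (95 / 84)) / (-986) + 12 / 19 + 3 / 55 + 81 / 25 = 27175393451 / 6924086400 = 3.92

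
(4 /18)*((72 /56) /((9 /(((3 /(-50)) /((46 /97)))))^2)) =9409 /166635000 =0.00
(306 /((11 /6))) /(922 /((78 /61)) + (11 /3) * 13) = 17901 /82445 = 0.22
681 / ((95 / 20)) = 2724 / 19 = 143.37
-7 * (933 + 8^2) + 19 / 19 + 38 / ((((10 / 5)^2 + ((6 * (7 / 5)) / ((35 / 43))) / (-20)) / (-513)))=-10951338 / 871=-12573.29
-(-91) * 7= 637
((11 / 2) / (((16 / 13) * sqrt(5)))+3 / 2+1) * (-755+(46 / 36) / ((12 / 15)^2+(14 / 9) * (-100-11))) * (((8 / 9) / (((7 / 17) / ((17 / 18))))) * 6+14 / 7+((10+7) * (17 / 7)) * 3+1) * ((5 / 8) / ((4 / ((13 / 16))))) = -31209041924125 / 936375552-178515719805995 * sqrt(5) / 14982008832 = -59973.13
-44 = -44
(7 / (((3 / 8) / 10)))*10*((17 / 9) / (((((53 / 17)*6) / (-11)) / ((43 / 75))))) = -15310064 / 12879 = -1188.76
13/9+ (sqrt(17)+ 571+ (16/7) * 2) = sqrt(17)+ 36352/63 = 581.14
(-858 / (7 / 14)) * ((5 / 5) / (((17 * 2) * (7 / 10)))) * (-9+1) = 68640 / 119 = 576.81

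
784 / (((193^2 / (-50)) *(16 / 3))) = -7350 / 37249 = -0.20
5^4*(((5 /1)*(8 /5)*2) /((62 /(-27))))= -135000 /31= -4354.84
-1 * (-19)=19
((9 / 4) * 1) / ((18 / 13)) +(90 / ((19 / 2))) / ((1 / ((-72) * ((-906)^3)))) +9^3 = 77104474601935 / 152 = 507266280275.89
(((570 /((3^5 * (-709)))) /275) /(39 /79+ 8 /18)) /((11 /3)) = -3002 /858318945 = -0.00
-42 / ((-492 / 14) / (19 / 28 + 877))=172025 / 164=1048.93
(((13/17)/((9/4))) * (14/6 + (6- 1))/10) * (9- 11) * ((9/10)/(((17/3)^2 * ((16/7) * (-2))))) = 3003/982600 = 0.00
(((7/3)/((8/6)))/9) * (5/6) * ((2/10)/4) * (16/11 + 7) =217/3168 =0.07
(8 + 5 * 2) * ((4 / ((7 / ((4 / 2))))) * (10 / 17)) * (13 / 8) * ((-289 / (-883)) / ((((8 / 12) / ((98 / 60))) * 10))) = 13923 / 8830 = 1.58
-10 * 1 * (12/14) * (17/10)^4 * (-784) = 7015764/125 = 56126.11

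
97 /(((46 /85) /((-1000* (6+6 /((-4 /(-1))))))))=-30918750 /23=-1344293.48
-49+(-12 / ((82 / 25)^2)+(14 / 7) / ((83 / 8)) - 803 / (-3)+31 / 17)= 1562370956 / 7115673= 219.57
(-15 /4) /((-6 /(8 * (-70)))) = -350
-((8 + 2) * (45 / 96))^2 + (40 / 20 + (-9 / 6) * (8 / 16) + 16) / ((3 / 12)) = 12039 / 256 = 47.03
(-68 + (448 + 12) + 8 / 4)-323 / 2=465 / 2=232.50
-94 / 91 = -1.03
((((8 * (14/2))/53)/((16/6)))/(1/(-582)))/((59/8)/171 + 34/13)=-217356048/2505787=-86.74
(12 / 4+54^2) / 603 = 973 / 201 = 4.84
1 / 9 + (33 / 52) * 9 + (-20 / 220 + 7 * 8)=317795 / 5148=61.73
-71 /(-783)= 71 /783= 0.09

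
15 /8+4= 47 /8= 5.88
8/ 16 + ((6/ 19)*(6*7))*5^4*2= 630019/ 38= 16579.45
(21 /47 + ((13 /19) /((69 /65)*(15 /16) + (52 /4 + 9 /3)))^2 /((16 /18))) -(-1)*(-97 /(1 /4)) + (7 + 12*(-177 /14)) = -112852800011604 /212023449575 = -532.27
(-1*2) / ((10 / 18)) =-18 / 5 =-3.60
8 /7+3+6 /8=137 /28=4.89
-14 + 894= 880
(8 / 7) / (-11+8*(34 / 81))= -648 / 4333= -0.15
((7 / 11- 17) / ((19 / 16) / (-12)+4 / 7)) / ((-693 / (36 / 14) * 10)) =6912 / 537845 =0.01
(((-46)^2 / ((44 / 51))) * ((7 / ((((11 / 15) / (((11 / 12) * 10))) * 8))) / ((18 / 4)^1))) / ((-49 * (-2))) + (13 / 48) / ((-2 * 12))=5394799 / 88704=60.82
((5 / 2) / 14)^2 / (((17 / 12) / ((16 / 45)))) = 0.01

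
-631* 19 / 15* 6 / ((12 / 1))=-11989 / 30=-399.63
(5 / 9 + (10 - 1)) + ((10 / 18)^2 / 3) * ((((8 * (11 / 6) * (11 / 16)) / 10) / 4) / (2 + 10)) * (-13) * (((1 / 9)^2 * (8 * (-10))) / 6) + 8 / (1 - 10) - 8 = 5708029 / 8503056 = 0.67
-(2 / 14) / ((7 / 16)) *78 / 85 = -0.30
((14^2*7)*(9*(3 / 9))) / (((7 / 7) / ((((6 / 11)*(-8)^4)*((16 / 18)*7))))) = 629407744 / 11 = 57218885.82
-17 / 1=-17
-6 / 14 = -3 / 7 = -0.43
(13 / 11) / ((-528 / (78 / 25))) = -169 / 24200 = -0.01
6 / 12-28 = -55 / 2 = -27.50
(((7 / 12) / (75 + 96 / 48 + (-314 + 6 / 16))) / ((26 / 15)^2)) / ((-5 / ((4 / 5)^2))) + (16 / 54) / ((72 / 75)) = 13334411 / 43188795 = 0.31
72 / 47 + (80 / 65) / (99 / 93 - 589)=8518112 / 5568043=1.53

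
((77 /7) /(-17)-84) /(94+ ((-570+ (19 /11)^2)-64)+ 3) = 174119 /1098472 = 0.16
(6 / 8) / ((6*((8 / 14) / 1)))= 0.22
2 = 2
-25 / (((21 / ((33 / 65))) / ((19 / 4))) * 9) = -1045 / 3276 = -0.32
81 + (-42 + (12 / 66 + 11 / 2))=983 / 22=44.68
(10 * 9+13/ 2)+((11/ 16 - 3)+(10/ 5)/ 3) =4553/ 48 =94.85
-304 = -304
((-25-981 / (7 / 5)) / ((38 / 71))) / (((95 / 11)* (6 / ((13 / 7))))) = -2578862 / 53067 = -48.60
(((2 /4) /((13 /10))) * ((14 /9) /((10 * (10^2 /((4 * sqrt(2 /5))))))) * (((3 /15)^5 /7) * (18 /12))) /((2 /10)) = sqrt(10) /6093750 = 0.00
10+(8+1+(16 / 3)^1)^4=3419611 / 81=42217.42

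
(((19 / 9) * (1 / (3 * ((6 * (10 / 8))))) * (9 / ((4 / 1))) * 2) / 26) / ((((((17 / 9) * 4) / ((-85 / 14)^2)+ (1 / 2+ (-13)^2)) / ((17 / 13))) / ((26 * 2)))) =109820 / 16877159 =0.01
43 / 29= 1.48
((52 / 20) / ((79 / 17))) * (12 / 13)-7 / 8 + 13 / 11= 28617 / 34760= 0.82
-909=-909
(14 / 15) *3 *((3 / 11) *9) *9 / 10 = 1701 / 275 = 6.19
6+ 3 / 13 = 6.23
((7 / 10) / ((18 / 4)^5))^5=17623416832 / 2243431211537039339907028125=0.00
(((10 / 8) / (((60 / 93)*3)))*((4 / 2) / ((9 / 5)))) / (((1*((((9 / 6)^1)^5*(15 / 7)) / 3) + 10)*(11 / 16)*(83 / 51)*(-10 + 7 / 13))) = -3069248 / 698387481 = -0.00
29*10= 290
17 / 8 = 2.12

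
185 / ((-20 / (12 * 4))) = -444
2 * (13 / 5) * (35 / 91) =2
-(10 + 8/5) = -58/5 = -11.60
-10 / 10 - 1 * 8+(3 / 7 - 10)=-130 / 7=-18.57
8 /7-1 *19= -125 /7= -17.86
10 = 10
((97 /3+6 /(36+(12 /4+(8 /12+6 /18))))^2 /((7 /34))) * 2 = 64576217 /6300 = 10250.19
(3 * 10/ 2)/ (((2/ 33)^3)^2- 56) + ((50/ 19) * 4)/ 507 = -34429244588131/ 139335962464920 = -0.25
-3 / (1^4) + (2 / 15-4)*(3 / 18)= -164 / 45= -3.64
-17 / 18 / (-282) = 17 / 5076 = 0.00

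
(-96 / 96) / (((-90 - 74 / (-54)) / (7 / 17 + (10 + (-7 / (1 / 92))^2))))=190368603 / 40681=4679.55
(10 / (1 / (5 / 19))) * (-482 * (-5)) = 120500 / 19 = 6342.11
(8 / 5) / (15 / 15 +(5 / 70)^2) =1568 / 985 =1.59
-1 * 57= -57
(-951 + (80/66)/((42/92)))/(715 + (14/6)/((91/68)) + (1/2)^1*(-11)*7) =-17087278/12220593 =-1.40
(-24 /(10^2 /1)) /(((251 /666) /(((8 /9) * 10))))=-7104 /1255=-5.66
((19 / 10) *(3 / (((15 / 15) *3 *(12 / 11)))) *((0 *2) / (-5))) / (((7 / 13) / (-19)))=0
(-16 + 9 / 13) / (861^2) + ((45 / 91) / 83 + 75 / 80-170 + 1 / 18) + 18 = -1932535917607 / 12798165744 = -151.00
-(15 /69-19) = 432 /23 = 18.78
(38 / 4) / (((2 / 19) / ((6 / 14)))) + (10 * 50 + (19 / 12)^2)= 545515 / 1008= 541.19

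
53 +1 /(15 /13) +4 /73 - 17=40429 /1095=36.92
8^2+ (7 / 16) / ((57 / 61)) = 58795 / 912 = 64.47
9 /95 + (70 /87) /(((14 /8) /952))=3618383 /8265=437.80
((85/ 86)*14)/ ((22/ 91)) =54145/ 946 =57.24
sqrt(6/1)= sqrt(6)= 2.45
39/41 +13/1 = 572/41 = 13.95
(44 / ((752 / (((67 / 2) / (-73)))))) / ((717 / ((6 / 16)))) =-737 / 52480576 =-0.00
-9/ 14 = -0.64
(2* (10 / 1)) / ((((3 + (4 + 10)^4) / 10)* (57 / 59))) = 11800 / 2189883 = 0.01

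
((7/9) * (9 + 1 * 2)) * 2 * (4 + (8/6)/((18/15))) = 7084/81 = 87.46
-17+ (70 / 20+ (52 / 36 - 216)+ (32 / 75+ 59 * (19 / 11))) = -622313 / 4950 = -125.72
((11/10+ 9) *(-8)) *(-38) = 15352/5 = 3070.40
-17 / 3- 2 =-23 / 3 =-7.67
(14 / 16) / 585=7 / 4680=0.00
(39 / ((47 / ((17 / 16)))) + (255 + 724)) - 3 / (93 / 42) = 22811417 / 23312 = 978.53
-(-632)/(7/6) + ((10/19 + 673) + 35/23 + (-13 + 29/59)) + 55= 227271397/180481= 1259.25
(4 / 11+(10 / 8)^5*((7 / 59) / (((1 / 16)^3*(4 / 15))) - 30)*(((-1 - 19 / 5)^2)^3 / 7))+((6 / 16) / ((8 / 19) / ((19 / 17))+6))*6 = 399793651680623 / 41831944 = 9557137.76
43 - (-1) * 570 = 613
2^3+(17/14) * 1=129/14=9.21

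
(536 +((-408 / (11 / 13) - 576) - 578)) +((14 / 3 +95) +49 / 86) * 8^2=7541914 / 1419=5314.95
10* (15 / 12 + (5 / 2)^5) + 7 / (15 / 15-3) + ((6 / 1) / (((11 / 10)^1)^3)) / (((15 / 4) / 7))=21167739 / 21296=993.98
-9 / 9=-1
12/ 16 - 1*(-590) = 2363/ 4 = 590.75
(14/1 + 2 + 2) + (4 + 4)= 26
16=16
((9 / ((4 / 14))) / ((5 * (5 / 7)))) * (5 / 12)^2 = 49 / 32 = 1.53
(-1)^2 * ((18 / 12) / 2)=3 / 4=0.75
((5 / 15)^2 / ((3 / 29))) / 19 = 29 / 513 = 0.06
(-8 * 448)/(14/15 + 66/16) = -430080/607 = -708.53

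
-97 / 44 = -2.20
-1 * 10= -10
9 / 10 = 0.90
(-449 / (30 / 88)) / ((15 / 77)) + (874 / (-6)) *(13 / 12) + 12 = -6216073 / 900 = -6906.75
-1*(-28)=28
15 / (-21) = -5 / 7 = -0.71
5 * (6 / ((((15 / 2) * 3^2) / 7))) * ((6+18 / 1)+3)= 84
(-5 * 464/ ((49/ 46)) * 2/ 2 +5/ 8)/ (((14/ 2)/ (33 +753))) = -335431395/ 1372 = -244483.52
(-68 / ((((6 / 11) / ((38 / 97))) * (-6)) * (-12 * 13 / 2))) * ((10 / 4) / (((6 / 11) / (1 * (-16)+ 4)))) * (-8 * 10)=-459.17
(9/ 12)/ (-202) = -3/ 808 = -0.00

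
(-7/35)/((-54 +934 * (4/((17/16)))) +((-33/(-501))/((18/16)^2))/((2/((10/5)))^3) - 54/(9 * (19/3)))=-4369221/75616796420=-0.00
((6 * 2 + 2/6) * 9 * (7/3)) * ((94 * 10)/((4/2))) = 121730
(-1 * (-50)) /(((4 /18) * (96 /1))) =75 /32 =2.34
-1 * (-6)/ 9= 2/ 3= 0.67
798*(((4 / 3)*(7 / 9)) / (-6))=-3724 / 27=-137.93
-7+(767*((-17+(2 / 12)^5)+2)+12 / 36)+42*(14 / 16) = -11474.82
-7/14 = -1/2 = -0.50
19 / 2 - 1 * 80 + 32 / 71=-9947 / 142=-70.05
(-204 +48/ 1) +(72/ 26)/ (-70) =-70998/ 455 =-156.04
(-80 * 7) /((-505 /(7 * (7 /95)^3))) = 268912 /86594875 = 0.00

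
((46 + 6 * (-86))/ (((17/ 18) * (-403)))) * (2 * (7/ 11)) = 118440/ 75361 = 1.57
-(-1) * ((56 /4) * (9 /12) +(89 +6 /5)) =1007 /10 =100.70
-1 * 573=-573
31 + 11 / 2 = 73 / 2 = 36.50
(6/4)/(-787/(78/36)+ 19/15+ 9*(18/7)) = -4095/924982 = -0.00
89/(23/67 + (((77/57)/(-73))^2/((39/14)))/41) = 165085414565877/636759634019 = 259.26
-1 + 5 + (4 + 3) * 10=74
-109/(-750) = 109/750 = 0.15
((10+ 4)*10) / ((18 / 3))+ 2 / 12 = 47 / 2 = 23.50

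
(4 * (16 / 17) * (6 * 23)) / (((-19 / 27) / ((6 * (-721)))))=1031595264 / 323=3193793.39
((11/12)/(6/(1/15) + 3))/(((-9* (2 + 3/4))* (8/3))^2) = 1/441936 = 0.00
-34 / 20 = -17 / 10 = -1.70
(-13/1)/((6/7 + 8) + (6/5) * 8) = -455/646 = -0.70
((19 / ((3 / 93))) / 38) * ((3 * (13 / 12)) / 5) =403 / 40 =10.08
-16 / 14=-8 / 7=-1.14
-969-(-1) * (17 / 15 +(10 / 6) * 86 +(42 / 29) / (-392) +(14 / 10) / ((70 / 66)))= -50133917 / 60900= -823.22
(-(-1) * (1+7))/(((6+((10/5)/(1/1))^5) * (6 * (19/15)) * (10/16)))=16/361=0.04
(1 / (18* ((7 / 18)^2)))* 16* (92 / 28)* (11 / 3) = 70.81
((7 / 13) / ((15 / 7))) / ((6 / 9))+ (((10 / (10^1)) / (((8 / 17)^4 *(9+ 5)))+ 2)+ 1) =18015873 / 3727360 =4.83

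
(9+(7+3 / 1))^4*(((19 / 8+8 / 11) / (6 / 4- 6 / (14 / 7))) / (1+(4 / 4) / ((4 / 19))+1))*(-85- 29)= 450650018 / 99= 4552020.38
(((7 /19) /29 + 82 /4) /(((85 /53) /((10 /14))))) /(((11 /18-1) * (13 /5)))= -53912925 /5966779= -9.04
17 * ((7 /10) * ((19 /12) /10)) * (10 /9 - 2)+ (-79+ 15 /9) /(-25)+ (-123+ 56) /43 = -0.14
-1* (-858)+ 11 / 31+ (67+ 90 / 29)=834684 / 899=928.46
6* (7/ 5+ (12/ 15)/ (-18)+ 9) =932/ 15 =62.13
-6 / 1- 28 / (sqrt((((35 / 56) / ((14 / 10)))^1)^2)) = -1718 / 25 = -68.72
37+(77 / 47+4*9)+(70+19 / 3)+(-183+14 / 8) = -17077 / 564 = -30.28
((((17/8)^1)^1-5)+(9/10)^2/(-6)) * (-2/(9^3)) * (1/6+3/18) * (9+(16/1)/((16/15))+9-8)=301/4374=0.07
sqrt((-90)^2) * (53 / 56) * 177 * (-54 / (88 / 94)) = -535702005 / 616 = -869646.11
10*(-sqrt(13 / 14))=-5*sqrt(182) / 7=-9.64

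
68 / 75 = 0.91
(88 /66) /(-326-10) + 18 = 4535 /252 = 18.00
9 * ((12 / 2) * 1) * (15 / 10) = 81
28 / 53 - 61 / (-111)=6341 / 5883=1.08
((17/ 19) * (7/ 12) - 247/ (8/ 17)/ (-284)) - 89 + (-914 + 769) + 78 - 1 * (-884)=730.37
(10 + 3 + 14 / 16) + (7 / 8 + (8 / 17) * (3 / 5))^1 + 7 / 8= 10817 / 680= 15.91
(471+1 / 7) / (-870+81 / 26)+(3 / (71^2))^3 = -10984343141398037 / 20210766095067933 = -0.54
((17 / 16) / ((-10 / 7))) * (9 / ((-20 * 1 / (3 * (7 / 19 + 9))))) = 9.41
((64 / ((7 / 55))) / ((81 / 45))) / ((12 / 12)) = 17600 / 63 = 279.37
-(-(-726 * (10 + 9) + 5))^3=-2621792488069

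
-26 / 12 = -13 / 6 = -2.17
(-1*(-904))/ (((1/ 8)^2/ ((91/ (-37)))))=-5264896/ 37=-142294.49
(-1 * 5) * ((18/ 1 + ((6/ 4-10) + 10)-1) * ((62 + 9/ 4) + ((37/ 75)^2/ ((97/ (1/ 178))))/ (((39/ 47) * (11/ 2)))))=-198096329283389/ 33332013000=-5943.13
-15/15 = -1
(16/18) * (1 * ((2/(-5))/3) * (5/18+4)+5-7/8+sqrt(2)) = 8 * sqrt(2)/9+3839/1215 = 4.42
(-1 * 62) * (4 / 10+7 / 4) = -1333 / 10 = -133.30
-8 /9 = -0.89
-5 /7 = -0.71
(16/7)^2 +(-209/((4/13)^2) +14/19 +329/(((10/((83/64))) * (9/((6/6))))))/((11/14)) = -82507593761/29494080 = -2797.43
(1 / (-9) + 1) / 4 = 0.22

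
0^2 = 0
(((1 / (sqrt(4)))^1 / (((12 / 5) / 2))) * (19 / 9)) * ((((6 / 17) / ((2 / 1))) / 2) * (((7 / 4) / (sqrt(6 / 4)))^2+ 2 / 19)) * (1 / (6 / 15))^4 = 3059375 / 470016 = 6.51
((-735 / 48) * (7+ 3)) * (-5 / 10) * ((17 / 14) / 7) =425 / 32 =13.28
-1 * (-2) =2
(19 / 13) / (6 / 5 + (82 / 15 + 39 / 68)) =3876 / 19201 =0.20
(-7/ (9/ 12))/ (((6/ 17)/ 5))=-1190/ 9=-132.22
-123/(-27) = 41/9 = 4.56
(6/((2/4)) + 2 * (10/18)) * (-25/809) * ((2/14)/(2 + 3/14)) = -5900/225711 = -0.03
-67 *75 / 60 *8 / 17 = -670 / 17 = -39.41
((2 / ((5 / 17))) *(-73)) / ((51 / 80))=-2336 / 3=-778.67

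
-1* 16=-16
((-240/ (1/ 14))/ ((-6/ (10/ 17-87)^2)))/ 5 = 241691632/ 289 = 836303.22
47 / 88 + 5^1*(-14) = -6113 / 88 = -69.47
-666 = -666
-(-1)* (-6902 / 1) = -6902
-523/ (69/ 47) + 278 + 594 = 35587/ 69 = 515.75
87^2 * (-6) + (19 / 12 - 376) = -549461 / 12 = -45788.42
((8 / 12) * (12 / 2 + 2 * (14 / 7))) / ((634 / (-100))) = -1000 / 951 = -1.05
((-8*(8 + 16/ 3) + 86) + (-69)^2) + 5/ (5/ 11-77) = 11973917/ 2526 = 4740.27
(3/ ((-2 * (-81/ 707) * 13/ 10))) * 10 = 35350/ 351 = 100.71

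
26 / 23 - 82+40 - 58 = -2274 / 23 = -98.87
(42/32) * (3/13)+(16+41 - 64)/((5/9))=-12789/1040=-12.30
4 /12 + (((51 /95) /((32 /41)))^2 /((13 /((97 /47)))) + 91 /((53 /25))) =38904869542663 /897812198400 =43.33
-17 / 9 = -1.89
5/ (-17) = -5/ 17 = -0.29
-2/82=-1/41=-0.02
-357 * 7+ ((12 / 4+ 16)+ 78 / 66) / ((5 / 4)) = -136557 / 55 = -2482.85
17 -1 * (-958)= 975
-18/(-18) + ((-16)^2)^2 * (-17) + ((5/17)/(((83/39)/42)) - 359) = -1572508980/1411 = -1114464.20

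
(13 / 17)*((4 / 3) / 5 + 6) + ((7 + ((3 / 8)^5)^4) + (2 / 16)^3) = 3467409174194408617327 / 293994983674745978880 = 11.79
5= 5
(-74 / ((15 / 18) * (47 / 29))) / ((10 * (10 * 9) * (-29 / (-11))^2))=-4477 / 511125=-0.01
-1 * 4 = -4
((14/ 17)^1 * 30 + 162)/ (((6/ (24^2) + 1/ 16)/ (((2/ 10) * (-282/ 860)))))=-21481632/ 127925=-167.92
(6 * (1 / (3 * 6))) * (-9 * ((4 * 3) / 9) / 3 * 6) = -8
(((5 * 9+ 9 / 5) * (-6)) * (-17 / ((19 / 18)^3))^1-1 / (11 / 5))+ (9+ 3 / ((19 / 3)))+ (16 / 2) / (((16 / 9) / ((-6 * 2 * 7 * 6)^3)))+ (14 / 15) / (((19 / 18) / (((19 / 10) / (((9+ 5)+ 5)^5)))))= -392285047926178733 / 680927225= -576104220.13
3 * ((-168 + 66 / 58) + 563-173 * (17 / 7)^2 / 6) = 1927559 / 2842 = 678.24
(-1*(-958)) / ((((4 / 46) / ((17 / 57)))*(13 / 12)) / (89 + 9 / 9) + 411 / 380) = 640528380 / 725501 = 882.88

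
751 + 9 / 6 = 1505 / 2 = 752.50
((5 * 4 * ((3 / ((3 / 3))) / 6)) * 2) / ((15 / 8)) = 32 / 3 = 10.67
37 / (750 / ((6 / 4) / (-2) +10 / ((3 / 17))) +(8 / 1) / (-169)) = 4195763 / 1515632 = 2.77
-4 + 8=4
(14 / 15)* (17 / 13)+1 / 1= 433 / 195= 2.22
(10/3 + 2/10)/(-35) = -53/525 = -0.10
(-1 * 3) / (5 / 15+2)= -9 / 7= -1.29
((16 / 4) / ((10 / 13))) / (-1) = -26 / 5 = -5.20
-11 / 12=-0.92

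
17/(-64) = -17/64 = -0.27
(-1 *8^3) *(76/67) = -38912/67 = -580.78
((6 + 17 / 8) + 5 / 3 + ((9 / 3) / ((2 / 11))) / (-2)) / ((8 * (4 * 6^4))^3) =37 / 1711891286065152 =0.00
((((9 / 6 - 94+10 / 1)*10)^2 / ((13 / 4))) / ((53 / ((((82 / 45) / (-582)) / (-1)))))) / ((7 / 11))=27285500 / 1403493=19.44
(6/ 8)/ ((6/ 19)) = 19/ 8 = 2.38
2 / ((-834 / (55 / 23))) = -55 / 9591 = -0.01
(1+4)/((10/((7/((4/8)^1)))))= 7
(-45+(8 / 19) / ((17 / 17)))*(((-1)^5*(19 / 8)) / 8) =847 / 64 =13.23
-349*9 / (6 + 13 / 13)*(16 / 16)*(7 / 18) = -349 / 2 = -174.50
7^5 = 16807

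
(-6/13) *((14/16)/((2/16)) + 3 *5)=-132/13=-10.15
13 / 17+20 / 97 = 1601 / 1649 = 0.97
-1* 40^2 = -1600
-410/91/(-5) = 82/91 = 0.90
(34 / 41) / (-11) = -34 / 451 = -0.08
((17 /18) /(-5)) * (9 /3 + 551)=-104.64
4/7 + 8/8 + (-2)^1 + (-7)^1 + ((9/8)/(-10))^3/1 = -26629103/3584000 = -7.43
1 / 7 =0.14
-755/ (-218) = 755/ 218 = 3.46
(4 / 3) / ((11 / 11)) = 4 / 3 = 1.33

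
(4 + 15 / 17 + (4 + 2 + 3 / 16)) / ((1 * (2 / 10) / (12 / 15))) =3011 / 68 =44.28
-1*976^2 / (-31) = 952576 / 31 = 30728.26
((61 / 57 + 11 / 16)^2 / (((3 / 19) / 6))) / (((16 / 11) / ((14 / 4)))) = 197859893 / 700416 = 282.49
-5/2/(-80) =1/32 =0.03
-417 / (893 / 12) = -5004 / 893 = -5.60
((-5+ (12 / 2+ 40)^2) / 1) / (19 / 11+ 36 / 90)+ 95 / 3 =119810 / 117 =1024.02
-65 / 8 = -8.12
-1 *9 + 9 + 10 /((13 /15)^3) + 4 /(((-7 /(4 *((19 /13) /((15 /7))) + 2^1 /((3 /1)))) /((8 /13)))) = 3268358 /230685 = 14.17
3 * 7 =21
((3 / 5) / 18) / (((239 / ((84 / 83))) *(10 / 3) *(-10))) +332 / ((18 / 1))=823235311 / 44633250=18.44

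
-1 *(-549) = 549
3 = 3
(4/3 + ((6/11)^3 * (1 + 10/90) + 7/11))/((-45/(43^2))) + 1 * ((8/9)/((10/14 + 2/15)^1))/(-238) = -4803610609/54372681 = -88.35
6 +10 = 16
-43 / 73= -0.59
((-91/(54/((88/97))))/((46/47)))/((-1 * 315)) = 13442/2710665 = 0.00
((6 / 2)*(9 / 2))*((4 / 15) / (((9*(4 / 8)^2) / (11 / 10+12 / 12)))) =84 / 25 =3.36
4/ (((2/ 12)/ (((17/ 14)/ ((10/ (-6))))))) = -17.49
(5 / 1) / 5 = 1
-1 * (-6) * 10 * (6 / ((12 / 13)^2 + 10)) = 30420 / 917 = 33.17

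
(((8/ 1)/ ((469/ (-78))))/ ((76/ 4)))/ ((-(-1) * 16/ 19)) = -39/ 469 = -0.08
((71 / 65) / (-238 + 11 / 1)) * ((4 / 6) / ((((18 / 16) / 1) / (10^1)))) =-2272 / 79677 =-0.03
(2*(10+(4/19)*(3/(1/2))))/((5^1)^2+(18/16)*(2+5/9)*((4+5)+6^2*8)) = 3424/133589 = 0.03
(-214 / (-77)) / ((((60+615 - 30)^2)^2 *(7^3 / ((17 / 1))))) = 3638 / 4571131381306875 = 0.00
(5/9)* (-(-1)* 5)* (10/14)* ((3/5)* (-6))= -50/7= -7.14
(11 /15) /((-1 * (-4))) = 11 /60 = 0.18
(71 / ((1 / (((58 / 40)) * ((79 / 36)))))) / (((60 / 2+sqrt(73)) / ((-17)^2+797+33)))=60672553 / 6616 -60672553 * sqrt(73) / 198480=6558.80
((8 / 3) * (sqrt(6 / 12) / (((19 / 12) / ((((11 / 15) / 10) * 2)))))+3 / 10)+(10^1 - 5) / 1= 5.47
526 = 526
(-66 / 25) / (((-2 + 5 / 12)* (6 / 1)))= 132 / 475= 0.28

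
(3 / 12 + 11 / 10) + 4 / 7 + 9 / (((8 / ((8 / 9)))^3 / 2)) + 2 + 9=146809 / 11340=12.95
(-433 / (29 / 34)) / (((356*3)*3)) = -7361 / 46458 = -0.16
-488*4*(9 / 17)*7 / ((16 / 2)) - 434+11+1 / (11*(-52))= -12906053 / 9724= -1327.24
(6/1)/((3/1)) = 2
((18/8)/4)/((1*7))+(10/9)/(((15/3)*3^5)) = 19907/244944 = 0.08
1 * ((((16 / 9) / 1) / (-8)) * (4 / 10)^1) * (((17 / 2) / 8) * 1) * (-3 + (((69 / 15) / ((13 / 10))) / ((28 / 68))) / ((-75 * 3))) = 1057519 / 3685500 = 0.29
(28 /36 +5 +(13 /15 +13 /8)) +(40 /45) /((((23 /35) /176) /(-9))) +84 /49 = -123606943 /57960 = -2132.62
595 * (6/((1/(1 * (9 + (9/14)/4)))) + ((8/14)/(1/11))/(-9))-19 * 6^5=-4156409/36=-115455.81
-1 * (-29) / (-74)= -29 / 74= -0.39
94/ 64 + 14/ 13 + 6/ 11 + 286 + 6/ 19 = 25162195/ 86944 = 289.41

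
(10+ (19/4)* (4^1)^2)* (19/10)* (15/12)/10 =817/40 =20.42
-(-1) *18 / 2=9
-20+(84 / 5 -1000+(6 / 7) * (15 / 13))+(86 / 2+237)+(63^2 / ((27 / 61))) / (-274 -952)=-406950941 / 557830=-729.53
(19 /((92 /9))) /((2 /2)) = 171 /92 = 1.86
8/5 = 1.60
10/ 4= 5/ 2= 2.50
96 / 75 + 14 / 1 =382 / 25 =15.28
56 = 56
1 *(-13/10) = -13/10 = -1.30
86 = 86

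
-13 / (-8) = 13 / 8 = 1.62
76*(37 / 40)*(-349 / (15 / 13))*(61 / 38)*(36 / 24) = -10240009 / 200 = -51200.04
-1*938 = -938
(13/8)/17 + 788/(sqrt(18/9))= 13/136 + 394 * sqrt(2)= 557.30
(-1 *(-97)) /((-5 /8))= -776 /5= -155.20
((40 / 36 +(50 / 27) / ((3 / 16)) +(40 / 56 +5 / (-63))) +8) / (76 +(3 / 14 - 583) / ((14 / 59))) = -311528 / 37785285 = -0.01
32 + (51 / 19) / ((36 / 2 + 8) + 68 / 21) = 32.09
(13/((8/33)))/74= 429/592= 0.72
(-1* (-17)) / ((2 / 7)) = 119 / 2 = 59.50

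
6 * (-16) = -96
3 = 3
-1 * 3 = -3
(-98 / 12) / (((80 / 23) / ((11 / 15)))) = -12397 / 7200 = -1.72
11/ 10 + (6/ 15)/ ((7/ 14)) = 19/ 10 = 1.90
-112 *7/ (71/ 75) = -58800/ 71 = -828.17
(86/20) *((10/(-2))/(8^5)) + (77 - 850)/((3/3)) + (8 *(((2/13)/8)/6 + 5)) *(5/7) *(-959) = -72052377229/2555904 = -28190.56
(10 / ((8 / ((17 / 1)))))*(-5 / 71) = -425 / 284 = -1.50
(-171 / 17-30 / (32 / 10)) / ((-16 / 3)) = 3.64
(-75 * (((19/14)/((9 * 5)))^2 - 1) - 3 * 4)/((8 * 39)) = 333035/1651104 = 0.20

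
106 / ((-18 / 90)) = -530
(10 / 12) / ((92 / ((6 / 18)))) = 5 / 1656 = 0.00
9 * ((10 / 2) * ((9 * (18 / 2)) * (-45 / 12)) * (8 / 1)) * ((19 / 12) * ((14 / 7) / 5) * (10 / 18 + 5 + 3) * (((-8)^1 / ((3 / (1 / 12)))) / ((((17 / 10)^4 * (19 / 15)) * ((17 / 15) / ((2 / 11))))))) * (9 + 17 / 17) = 28350000000 / 1419857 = 19966.80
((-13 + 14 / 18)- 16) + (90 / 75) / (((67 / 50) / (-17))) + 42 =-872 / 603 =-1.45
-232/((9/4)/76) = -70528/9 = -7836.44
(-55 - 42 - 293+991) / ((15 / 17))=10217 / 15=681.13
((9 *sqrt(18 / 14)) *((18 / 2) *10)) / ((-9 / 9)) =-2430 *sqrt(7) / 7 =-918.45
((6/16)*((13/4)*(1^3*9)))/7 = 351/224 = 1.57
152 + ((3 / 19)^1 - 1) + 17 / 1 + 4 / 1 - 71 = 1922 / 19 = 101.16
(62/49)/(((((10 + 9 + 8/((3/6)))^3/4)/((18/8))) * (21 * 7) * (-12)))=-31/205885750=-0.00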